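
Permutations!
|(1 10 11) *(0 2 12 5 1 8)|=8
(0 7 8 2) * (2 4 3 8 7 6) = (0 6 2)(3 8 4) = [6, 1, 0, 8, 3, 5, 2, 7, 4]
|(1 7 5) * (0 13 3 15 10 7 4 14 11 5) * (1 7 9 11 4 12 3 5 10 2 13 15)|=6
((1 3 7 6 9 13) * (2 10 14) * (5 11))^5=(1 13 9 6 7 3)(2 14 10)(5 11)=[0, 13, 14, 1, 4, 11, 7, 3, 8, 6, 2, 5, 12, 9, 10]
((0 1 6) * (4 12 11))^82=(0 1 6)(4 12 11)=[1, 6, 2, 3, 12, 5, 0, 7, 8, 9, 10, 4, 11]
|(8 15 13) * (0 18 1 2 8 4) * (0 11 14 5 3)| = 12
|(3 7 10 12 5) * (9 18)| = |(3 7 10 12 5)(9 18)| = 10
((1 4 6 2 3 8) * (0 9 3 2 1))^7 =[8, 4, 2, 9, 6, 5, 1, 7, 3, 0] =(0 8 3 9)(1 4 6)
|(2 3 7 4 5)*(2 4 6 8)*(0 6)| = 6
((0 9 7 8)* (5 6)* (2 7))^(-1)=(0 8 7 2 9)(5 6)=[8, 1, 9, 3, 4, 6, 5, 2, 7, 0]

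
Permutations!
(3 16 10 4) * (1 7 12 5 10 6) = (1 7 12 5 10 4 3 16 6) = [0, 7, 2, 16, 3, 10, 1, 12, 8, 9, 4, 11, 5, 13, 14, 15, 6]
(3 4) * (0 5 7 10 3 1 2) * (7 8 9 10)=(0 5 8 9 10 3 4 1 2)=[5, 2, 0, 4, 1, 8, 6, 7, 9, 10, 3]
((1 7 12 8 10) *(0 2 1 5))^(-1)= [5, 2, 0, 3, 4, 10, 6, 1, 12, 9, 8, 11, 7]= (0 5 10 8 12 7 1 2)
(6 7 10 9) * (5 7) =(5 7 10 9 6) =[0, 1, 2, 3, 4, 7, 5, 10, 8, 6, 9]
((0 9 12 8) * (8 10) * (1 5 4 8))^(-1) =(0 8 4 5 1 10 12 9) =[8, 10, 2, 3, 5, 1, 6, 7, 4, 0, 12, 11, 9]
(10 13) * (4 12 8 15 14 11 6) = [0, 1, 2, 3, 12, 5, 4, 7, 15, 9, 13, 6, 8, 10, 11, 14] = (4 12 8 15 14 11 6)(10 13)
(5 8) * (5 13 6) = [0, 1, 2, 3, 4, 8, 5, 7, 13, 9, 10, 11, 12, 6] = (5 8 13 6)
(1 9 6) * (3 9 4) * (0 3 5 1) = (0 3 9 6)(1 4 5) = [3, 4, 2, 9, 5, 1, 0, 7, 8, 6]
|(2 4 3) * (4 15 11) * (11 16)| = |(2 15 16 11 4 3)| = 6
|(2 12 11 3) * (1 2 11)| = |(1 2 12)(3 11)| = 6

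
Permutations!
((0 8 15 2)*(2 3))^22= (0 15 2 8 3)= [15, 1, 8, 0, 4, 5, 6, 7, 3, 9, 10, 11, 12, 13, 14, 2]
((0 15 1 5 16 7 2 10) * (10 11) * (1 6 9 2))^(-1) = [10, 7, 9, 3, 4, 1, 15, 16, 8, 6, 11, 2, 12, 13, 14, 0, 5] = (0 10 11 2 9 6 15)(1 7 16 5)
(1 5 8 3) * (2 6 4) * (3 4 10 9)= (1 5 8 4 2 6 10 9 3)= [0, 5, 6, 1, 2, 8, 10, 7, 4, 3, 9]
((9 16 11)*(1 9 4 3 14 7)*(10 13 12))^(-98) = [0, 14, 2, 11, 16, 5, 6, 3, 8, 7, 13, 9, 10, 12, 4, 15, 1] = (1 14 4 16)(3 11 9 7)(10 13 12)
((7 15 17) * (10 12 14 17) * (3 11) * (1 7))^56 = (17) = [0, 1, 2, 3, 4, 5, 6, 7, 8, 9, 10, 11, 12, 13, 14, 15, 16, 17]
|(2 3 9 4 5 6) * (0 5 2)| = 12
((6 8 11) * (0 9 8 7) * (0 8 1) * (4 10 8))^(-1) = (0 1 9)(4 7 6 11 8 10) = [1, 9, 2, 3, 7, 5, 11, 6, 10, 0, 4, 8]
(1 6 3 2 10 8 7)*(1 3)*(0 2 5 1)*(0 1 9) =(0 2 10 8 7 3 5 9)(1 6) =[2, 6, 10, 5, 4, 9, 1, 3, 7, 0, 8]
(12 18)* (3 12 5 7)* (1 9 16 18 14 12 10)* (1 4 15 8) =(1 9 16 18 5 7 3 10 4 15 8)(12 14) =[0, 9, 2, 10, 15, 7, 6, 3, 1, 16, 4, 11, 14, 13, 12, 8, 18, 17, 5]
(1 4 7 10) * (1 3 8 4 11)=(1 11)(3 8 4 7 10)=[0, 11, 2, 8, 7, 5, 6, 10, 4, 9, 3, 1]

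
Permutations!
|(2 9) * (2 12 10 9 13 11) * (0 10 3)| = 15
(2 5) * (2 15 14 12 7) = (2 5 15 14 12 7) = [0, 1, 5, 3, 4, 15, 6, 2, 8, 9, 10, 11, 7, 13, 12, 14]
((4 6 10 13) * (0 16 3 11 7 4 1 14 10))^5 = (0 4 11 16 6 7 3)(1 14 10 13) = [4, 14, 2, 0, 11, 5, 7, 3, 8, 9, 13, 16, 12, 1, 10, 15, 6]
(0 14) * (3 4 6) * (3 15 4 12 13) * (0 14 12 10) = [12, 1, 2, 10, 6, 5, 15, 7, 8, 9, 0, 11, 13, 3, 14, 4] = (0 12 13 3 10)(4 6 15)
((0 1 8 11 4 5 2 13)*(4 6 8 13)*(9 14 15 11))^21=(6 14)(8 15)(9 11)=[0, 1, 2, 3, 4, 5, 14, 7, 15, 11, 10, 9, 12, 13, 6, 8]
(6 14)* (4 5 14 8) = (4 5 14 6 8) = [0, 1, 2, 3, 5, 14, 8, 7, 4, 9, 10, 11, 12, 13, 6]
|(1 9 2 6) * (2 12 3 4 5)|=|(1 9 12 3 4 5 2 6)|=8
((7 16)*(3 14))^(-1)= [0, 1, 2, 14, 4, 5, 6, 16, 8, 9, 10, 11, 12, 13, 3, 15, 7]= (3 14)(7 16)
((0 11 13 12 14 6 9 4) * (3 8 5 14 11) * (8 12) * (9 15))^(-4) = (0 6 13)(3 15 8)(4 14 11)(5 12 9) = [6, 1, 2, 15, 14, 12, 13, 7, 3, 5, 10, 4, 9, 0, 11, 8]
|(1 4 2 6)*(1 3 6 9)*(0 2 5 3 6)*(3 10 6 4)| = |(0 2 9 1 3)(4 5 10 6)| = 20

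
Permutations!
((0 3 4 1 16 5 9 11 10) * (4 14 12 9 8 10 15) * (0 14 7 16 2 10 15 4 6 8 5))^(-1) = (0 16 7 3)(1 4 11 9 12 14 10 2)(6 15 8) = [16, 4, 1, 0, 11, 5, 15, 3, 6, 12, 2, 9, 14, 13, 10, 8, 7]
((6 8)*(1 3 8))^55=(1 6 8 3)=[0, 6, 2, 1, 4, 5, 8, 7, 3]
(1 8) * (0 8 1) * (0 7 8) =(7 8) =[0, 1, 2, 3, 4, 5, 6, 8, 7]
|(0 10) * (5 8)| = |(0 10)(5 8)| = 2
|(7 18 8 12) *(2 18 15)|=|(2 18 8 12 7 15)|=6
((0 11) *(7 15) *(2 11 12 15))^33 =[7, 1, 12, 3, 4, 5, 6, 0, 8, 9, 10, 15, 2, 13, 14, 11] =(0 7)(2 12)(11 15)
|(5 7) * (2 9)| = |(2 9)(5 7)| = 2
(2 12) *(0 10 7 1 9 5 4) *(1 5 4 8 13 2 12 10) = [1, 9, 10, 3, 0, 8, 6, 5, 13, 4, 7, 11, 12, 2] = (0 1 9 4)(2 10 7 5 8 13)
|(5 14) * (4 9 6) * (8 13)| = |(4 9 6)(5 14)(8 13)| = 6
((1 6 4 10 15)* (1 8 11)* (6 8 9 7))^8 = (1 11 8)(4 15 7)(6 10 9) = [0, 11, 2, 3, 15, 5, 10, 4, 1, 6, 9, 8, 12, 13, 14, 7]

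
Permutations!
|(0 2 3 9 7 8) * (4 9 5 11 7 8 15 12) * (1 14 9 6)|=14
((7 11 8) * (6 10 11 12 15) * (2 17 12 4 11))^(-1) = (2 10 6 15 12 17)(4 7 8 11) = [0, 1, 10, 3, 7, 5, 15, 8, 11, 9, 6, 4, 17, 13, 14, 12, 16, 2]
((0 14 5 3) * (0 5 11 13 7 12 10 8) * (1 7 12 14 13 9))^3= (0 10 13 8 12)(1 11 7 9 14)(3 5)= [10, 11, 2, 5, 4, 3, 6, 9, 12, 14, 13, 7, 0, 8, 1]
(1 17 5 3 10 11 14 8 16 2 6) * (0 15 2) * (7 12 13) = [15, 17, 6, 10, 4, 3, 1, 12, 16, 9, 11, 14, 13, 7, 8, 2, 0, 5] = (0 15 2 6 1 17 5 3 10 11 14 8 16)(7 12 13)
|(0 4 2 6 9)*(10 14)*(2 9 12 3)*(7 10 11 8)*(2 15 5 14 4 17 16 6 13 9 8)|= 52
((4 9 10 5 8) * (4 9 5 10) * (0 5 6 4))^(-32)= (10)= [0, 1, 2, 3, 4, 5, 6, 7, 8, 9, 10]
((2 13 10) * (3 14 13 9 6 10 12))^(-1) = (2 10 6 9)(3 12 13 14) = [0, 1, 10, 12, 4, 5, 9, 7, 8, 2, 6, 11, 13, 14, 3]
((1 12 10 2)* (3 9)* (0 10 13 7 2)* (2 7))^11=[10, 2, 13, 9, 4, 5, 6, 7, 8, 3, 0, 11, 1, 12]=(0 10)(1 2 13 12)(3 9)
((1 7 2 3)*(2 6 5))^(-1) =[0, 3, 5, 2, 4, 6, 7, 1] =(1 3 2 5 6 7)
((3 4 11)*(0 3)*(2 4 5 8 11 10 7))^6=[3, 1, 10, 5, 7, 8, 6, 4, 11, 9, 2, 0]=(0 3 5 8 11)(2 10)(4 7)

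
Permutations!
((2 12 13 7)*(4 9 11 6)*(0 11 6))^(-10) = [0, 1, 13, 3, 6, 5, 9, 12, 8, 4, 10, 11, 7, 2] = (2 13)(4 6 9)(7 12)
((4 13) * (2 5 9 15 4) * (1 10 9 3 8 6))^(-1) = (1 6 8 3 5 2 13 4 15 9 10) = [0, 6, 13, 5, 15, 2, 8, 7, 3, 10, 1, 11, 12, 4, 14, 9]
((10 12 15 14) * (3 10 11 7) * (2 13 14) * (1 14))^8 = [0, 2, 12, 11, 4, 5, 6, 14, 8, 9, 7, 1, 3, 15, 13, 10] = (1 2 12 3 11)(7 14 13 15 10)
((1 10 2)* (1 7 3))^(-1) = (1 3 7 2 10) = [0, 3, 10, 7, 4, 5, 6, 2, 8, 9, 1]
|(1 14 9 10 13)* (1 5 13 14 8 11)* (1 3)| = 12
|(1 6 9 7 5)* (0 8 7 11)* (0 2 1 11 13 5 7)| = |(0 8)(1 6 9 13 5 11 2)| = 14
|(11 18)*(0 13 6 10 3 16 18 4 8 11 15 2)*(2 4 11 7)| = 12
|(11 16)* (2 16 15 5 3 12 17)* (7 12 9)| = |(2 16 11 15 5 3 9 7 12 17)| = 10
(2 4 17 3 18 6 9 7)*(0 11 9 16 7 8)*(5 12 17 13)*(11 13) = (0 13 5 12 17 3 18 6 16 7 2 4 11 9 8) = [13, 1, 4, 18, 11, 12, 16, 2, 0, 8, 10, 9, 17, 5, 14, 15, 7, 3, 6]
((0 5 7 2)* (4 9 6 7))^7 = (9) = [0, 1, 2, 3, 4, 5, 6, 7, 8, 9]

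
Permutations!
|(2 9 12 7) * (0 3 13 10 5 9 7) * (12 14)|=|(0 3 13 10 5 9 14 12)(2 7)|=8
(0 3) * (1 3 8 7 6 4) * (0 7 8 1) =(8)(0 1 3 7 6 4) =[1, 3, 2, 7, 0, 5, 4, 6, 8]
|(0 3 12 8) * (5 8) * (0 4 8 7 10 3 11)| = |(0 11)(3 12 5 7 10)(4 8)| = 10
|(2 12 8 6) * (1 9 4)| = |(1 9 4)(2 12 8 6)| = 12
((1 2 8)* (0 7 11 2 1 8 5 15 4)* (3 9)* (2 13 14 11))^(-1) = [4, 1, 7, 9, 15, 2, 6, 0, 8, 3, 10, 14, 12, 11, 13, 5] = (0 4 15 5 2 7)(3 9)(11 14 13)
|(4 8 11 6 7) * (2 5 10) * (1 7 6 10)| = 8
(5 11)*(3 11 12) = (3 11 5 12) = [0, 1, 2, 11, 4, 12, 6, 7, 8, 9, 10, 5, 3]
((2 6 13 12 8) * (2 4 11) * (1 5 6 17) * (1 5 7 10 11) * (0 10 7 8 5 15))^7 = [10, 8, 17, 3, 1, 12, 5, 7, 4, 9, 11, 2, 13, 6, 14, 0, 16, 15] = (0 10 11 2 17 15)(1 8 4)(5 12 13 6)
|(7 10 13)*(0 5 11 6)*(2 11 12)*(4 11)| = 21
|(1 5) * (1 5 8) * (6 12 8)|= |(1 6 12 8)|= 4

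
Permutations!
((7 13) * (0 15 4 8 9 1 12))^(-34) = (0 15 4 8 9 1 12) = [15, 12, 2, 3, 8, 5, 6, 7, 9, 1, 10, 11, 0, 13, 14, 4]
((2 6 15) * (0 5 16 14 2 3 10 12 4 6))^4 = (0 2 14 16 5)(3 6 12)(4 10 15) = [2, 1, 14, 6, 10, 0, 12, 7, 8, 9, 15, 11, 3, 13, 16, 4, 5]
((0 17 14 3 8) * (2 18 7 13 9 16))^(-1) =[8, 1, 16, 14, 4, 5, 6, 18, 3, 13, 10, 11, 12, 7, 17, 15, 9, 0, 2] =(0 8 3 14 17)(2 16 9 13 7 18)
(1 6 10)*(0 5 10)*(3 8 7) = (0 5 10 1 6)(3 8 7) = [5, 6, 2, 8, 4, 10, 0, 3, 7, 9, 1]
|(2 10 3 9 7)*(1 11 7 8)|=|(1 11 7 2 10 3 9 8)|=8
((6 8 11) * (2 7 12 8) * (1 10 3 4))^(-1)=(1 4 3 10)(2 6 11 8 12 7)=[0, 4, 6, 10, 3, 5, 11, 2, 12, 9, 1, 8, 7]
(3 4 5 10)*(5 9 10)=(3 4 9 10)=[0, 1, 2, 4, 9, 5, 6, 7, 8, 10, 3]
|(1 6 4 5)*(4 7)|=5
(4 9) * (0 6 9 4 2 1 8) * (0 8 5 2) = (0 6 9)(1 5 2) = [6, 5, 1, 3, 4, 2, 9, 7, 8, 0]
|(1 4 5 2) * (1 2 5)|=|(5)(1 4)|=2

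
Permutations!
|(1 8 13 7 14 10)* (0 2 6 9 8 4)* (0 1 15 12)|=22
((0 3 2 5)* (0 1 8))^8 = (0 2 1)(3 5 8) = [2, 0, 1, 5, 4, 8, 6, 7, 3]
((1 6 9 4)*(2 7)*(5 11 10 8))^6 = (1 9)(4 6)(5 10)(8 11) = [0, 9, 2, 3, 6, 10, 4, 7, 11, 1, 5, 8]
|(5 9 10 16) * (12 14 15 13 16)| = |(5 9 10 12 14 15 13 16)| = 8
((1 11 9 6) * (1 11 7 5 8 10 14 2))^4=(1 10 7 14 5 2 8)(6 11 9)=[0, 10, 8, 3, 4, 2, 11, 14, 1, 6, 7, 9, 12, 13, 5]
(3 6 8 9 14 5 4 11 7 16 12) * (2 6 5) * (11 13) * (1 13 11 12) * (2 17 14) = (1 13 12 3 5 4 11 7 16)(2 6 8 9)(14 17) = [0, 13, 6, 5, 11, 4, 8, 16, 9, 2, 10, 7, 3, 12, 17, 15, 1, 14]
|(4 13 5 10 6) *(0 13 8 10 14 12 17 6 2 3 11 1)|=14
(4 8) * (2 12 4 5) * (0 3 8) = (0 3 8 5 2 12 4) = [3, 1, 12, 8, 0, 2, 6, 7, 5, 9, 10, 11, 4]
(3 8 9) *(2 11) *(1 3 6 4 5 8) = [0, 3, 11, 1, 5, 8, 4, 7, 9, 6, 10, 2] = (1 3)(2 11)(4 5 8 9 6)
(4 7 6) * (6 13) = [0, 1, 2, 3, 7, 5, 4, 13, 8, 9, 10, 11, 12, 6] = (4 7 13 6)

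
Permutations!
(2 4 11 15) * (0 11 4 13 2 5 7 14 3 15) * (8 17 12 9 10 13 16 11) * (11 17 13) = (0 8 13 2 16 17 12 9 10 11)(3 15 5 7 14) = [8, 1, 16, 15, 4, 7, 6, 14, 13, 10, 11, 0, 9, 2, 3, 5, 17, 12]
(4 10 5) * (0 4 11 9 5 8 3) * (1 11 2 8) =[4, 11, 8, 0, 10, 2, 6, 7, 3, 5, 1, 9] =(0 4 10 1 11 9 5 2 8 3)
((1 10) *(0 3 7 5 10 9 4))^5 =(0 1 7 4 10 3 9 5) =[1, 7, 2, 9, 10, 0, 6, 4, 8, 5, 3]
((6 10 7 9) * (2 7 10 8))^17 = [0, 1, 9, 3, 4, 5, 2, 6, 7, 8, 10] = (10)(2 9 8 7 6)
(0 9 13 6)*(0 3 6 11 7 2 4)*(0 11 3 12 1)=(0 9 13 3 6 12 1)(2 4 11 7)=[9, 0, 4, 6, 11, 5, 12, 2, 8, 13, 10, 7, 1, 3]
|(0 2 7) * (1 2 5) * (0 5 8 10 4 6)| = 20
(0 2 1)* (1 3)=(0 2 3 1)=[2, 0, 3, 1]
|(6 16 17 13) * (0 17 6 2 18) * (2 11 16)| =|(0 17 13 11 16 6 2 18)| =8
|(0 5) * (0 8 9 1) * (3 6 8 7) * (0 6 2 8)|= 9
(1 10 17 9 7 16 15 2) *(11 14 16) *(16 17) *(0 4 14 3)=(0 4 14 17 9 7 11 3)(1 10 16 15 2)=[4, 10, 1, 0, 14, 5, 6, 11, 8, 7, 16, 3, 12, 13, 17, 2, 15, 9]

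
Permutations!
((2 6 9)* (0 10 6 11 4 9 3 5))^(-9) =(0 10 6 3 5)(2 9 4 11) =[10, 1, 9, 5, 11, 0, 3, 7, 8, 4, 6, 2]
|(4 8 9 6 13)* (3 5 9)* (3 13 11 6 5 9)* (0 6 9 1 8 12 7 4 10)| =30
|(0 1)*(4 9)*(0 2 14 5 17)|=6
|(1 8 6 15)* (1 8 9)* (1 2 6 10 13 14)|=|(1 9 2 6 15 8 10 13 14)|=9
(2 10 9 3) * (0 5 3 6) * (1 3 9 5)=(0 1 3 2 10 5 9 6)=[1, 3, 10, 2, 4, 9, 0, 7, 8, 6, 5]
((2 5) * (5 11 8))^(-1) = (2 5 8 11) = [0, 1, 5, 3, 4, 8, 6, 7, 11, 9, 10, 2]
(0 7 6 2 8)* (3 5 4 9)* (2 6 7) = [2, 1, 8, 5, 9, 4, 6, 7, 0, 3] = (0 2 8)(3 5 4 9)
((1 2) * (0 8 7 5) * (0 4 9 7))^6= (4 7)(5 9)= [0, 1, 2, 3, 7, 9, 6, 4, 8, 5]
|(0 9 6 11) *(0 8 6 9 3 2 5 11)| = |(0 3 2 5 11 8 6)| = 7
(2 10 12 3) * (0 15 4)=(0 15 4)(2 10 12 3)=[15, 1, 10, 2, 0, 5, 6, 7, 8, 9, 12, 11, 3, 13, 14, 4]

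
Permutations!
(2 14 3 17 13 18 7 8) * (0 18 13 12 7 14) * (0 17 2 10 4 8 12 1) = (0 18 14 3 2 17 1)(4 8 10)(7 12) = [18, 0, 17, 2, 8, 5, 6, 12, 10, 9, 4, 11, 7, 13, 3, 15, 16, 1, 14]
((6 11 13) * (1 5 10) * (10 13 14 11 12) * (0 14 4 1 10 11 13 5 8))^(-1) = (0 8 1 4 11 12 6 13 14) = [8, 4, 2, 3, 11, 5, 13, 7, 1, 9, 10, 12, 6, 14, 0]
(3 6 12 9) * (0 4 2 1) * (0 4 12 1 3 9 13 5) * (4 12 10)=(0 10 4 2 3 6 1 12 13 5)=[10, 12, 3, 6, 2, 0, 1, 7, 8, 9, 4, 11, 13, 5]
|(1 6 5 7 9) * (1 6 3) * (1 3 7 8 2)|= |(1 7 9 6 5 8 2)|= 7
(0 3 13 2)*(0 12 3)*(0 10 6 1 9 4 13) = (0 10 6 1 9 4 13 2 12 3) = [10, 9, 12, 0, 13, 5, 1, 7, 8, 4, 6, 11, 3, 2]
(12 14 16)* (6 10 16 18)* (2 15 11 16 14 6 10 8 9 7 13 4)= (2 15 11 16 12 6 8 9 7 13 4)(10 14 18)= [0, 1, 15, 3, 2, 5, 8, 13, 9, 7, 14, 16, 6, 4, 18, 11, 12, 17, 10]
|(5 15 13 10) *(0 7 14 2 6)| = 20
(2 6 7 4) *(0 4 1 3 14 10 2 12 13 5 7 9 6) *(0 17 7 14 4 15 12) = (0 15 12 13 5 14 10 2 17 7 1 3 4)(6 9) = [15, 3, 17, 4, 0, 14, 9, 1, 8, 6, 2, 11, 13, 5, 10, 12, 16, 7]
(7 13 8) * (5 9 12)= [0, 1, 2, 3, 4, 9, 6, 13, 7, 12, 10, 11, 5, 8]= (5 9 12)(7 13 8)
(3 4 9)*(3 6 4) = (4 9 6) = [0, 1, 2, 3, 9, 5, 4, 7, 8, 6]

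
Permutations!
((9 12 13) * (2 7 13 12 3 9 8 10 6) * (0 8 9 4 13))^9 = [6, 1, 8, 4, 13, 5, 0, 10, 2, 3, 7, 11, 12, 9] = (0 6)(2 8)(3 4 13 9)(7 10)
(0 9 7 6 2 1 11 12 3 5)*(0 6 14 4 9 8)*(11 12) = (0 8)(1 12 3 5 6 2)(4 9 7 14) = [8, 12, 1, 5, 9, 6, 2, 14, 0, 7, 10, 11, 3, 13, 4]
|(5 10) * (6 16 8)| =6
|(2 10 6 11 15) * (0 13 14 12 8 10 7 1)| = 12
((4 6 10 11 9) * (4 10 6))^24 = (11) = [0, 1, 2, 3, 4, 5, 6, 7, 8, 9, 10, 11]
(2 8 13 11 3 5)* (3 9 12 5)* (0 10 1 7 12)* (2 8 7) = (0 10 1 2 7 12 5 8 13 11 9) = [10, 2, 7, 3, 4, 8, 6, 12, 13, 0, 1, 9, 5, 11]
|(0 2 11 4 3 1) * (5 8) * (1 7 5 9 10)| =|(0 2 11 4 3 7 5 8 9 10 1)| =11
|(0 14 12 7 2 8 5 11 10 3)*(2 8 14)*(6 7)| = 11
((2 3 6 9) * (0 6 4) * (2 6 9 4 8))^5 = (0 9 6 4)(2 8 3) = [9, 1, 8, 2, 0, 5, 4, 7, 3, 6]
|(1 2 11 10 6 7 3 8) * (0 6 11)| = |(0 6 7 3 8 1 2)(10 11)| = 14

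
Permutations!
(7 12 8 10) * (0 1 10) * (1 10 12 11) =[10, 12, 2, 3, 4, 5, 6, 11, 0, 9, 7, 1, 8] =(0 10 7 11 1 12 8)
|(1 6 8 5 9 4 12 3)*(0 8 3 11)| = 21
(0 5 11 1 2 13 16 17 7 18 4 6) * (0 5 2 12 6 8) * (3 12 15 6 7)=(0 2 13 16 17 3 12 7 18 4 8)(1 15 6 5 11)=[2, 15, 13, 12, 8, 11, 5, 18, 0, 9, 10, 1, 7, 16, 14, 6, 17, 3, 4]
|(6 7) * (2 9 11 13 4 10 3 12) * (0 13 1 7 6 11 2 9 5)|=|(0 13 4 10 3 12 9 2 5)(1 7 11)|=9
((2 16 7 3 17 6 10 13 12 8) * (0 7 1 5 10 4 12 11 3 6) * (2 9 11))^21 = [7, 13, 5, 17, 12, 2, 4, 6, 9, 11, 16, 3, 8, 1, 14, 15, 10, 0] = (0 7 6 4 12 8 9 11 3 17)(1 13)(2 5)(10 16)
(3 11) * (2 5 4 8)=(2 5 4 8)(3 11)=[0, 1, 5, 11, 8, 4, 6, 7, 2, 9, 10, 3]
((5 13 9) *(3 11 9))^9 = (3 13 5 9 11) = [0, 1, 2, 13, 4, 9, 6, 7, 8, 11, 10, 3, 12, 5]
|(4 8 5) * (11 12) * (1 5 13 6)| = |(1 5 4 8 13 6)(11 12)| = 6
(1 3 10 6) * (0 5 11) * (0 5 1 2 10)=(0 1 3)(2 10 6)(5 11)=[1, 3, 10, 0, 4, 11, 2, 7, 8, 9, 6, 5]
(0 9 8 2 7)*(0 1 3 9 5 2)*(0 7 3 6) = (0 5 2 3 9 8 7 1 6) = [5, 6, 3, 9, 4, 2, 0, 1, 7, 8]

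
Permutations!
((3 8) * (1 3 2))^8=[0, 1, 2, 3, 4, 5, 6, 7, 8]=(8)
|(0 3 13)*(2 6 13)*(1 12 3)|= 7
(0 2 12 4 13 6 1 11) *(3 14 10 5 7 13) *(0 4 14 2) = [0, 11, 12, 2, 3, 7, 1, 13, 8, 9, 5, 4, 14, 6, 10] = (1 11 4 3 2 12 14 10 5 7 13 6)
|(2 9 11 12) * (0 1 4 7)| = 4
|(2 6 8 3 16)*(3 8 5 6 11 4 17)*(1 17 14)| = |(1 17 3 16 2 11 4 14)(5 6)| = 8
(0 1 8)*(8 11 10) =(0 1 11 10 8) =[1, 11, 2, 3, 4, 5, 6, 7, 0, 9, 8, 10]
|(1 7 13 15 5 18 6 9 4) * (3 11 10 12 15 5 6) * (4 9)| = |(1 7 13 5 18 3 11 10 12 15 6 4)| = 12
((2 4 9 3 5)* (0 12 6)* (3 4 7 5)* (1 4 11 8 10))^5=[6, 10, 5, 3, 1, 7, 12, 2, 11, 4, 8, 9, 0]=(0 6 12)(1 10 8 11 9 4)(2 5 7)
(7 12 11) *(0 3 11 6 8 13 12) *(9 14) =(0 3 11 7)(6 8 13 12)(9 14) =[3, 1, 2, 11, 4, 5, 8, 0, 13, 14, 10, 7, 6, 12, 9]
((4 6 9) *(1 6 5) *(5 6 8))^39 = (9) = [0, 1, 2, 3, 4, 5, 6, 7, 8, 9]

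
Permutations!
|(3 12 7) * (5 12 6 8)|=|(3 6 8 5 12 7)|=6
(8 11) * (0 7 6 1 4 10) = (0 7 6 1 4 10)(8 11) = [7, 4, 2, 3, 10, 5, 1, 6, 11, 9, 0, 8]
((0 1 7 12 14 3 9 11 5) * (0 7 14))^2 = (0 14 9 5 12 1 3 11 7) = [14, 3, 2, 11, 4, 12, 6, 0, 8, 5, 10, 7, 1, 13, 9]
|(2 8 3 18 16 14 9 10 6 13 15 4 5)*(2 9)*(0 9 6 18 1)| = |(0 9 10 18 16 14 2 8 3 1)(4 5 6 13 15)| = 10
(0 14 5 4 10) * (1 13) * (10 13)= (0 14 5 4 13 1 10)= [14, 10, 2, 3, 13, 4, 6, 7, 8, 9, 0, 11, 12, 1, 5]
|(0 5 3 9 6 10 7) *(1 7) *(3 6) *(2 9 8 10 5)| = 8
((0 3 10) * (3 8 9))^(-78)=(0 9 10 8 3)=[9, 1, 2, 0, 4, 5, 6, 7, 3, 10, 8]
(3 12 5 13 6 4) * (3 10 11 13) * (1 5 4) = (1 5 3 12 4 10 11 13 6) = [0, 5, 2, 12, 10, 3, 1, 7, 8, 9, 11, 13, 4, 6]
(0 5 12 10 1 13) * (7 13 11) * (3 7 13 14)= (0 5 12 10 1 11 13)(3 7 14)= [5, 11, 2, 7, 4, 12, 6, 14, 8, 9, 1, 13, 10, 0, 3]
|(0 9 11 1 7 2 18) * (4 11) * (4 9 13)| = |(0 13 4 11 1 7 2 18)| = 8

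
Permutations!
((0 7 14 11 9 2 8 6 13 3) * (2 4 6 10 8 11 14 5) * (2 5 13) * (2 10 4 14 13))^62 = (0 13 9 2)(3 14 11 7)(4 10)(6 8) = [13, 1, 0, 14, 10, 5, 8, 3, 6, 2, 4, 7, 12, 9, 11]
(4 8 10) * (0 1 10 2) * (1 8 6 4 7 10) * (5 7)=(0 8 2)(4 6)(5 7 10)=[8, 1, 0, 3, 6, 7, 4, 10, 2, 9, 5]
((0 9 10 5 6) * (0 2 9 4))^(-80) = (10) = [0, 1, 2, 3, 4, 5, 6, 7, 8, 9, 10]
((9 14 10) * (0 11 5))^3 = (14) = [0, 1, 2, 3, 4, 5, 6, 7, 8, 9, 10, 11, 12, 13, 14]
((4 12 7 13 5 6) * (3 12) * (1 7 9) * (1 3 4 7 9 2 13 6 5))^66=(13)=[0, 1, 2, 3, 4, 5, 6, 7, 8, 9, 10, 11, 12, 13]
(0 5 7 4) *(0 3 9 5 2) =[2, 1, 0, 9, 3, 7, 6, 4, 8, 5] =(0 2)(3 9 5 7 4)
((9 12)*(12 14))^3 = (14) = [0, 1, 2, 3, 4, 5, 6, 7, 8, 9, 10, 11, 12, 13, 14]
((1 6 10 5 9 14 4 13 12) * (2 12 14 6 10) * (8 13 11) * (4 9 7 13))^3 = [0, 7, 10, 3, 4, 14, 1, 9, 8, 12, 13, 11, 5, 6, 2] = (1 7 9 12 5 14 2 10 13 6)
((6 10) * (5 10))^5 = (5 6 10) = [0, 1, 2, 3, 4, 6, 10, 7, 8, 9, 5]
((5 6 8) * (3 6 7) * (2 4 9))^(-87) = (9)(3 5 6 7 8) = [0, 1, 2, 5, 4, 6, 7, 8, 3, 9]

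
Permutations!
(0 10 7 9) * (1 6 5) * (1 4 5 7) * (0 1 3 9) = (0 10 3 9 1 6 7)(4 5) = [10, 6, 2, 9, 5, 4, 7, 0, 8, 1, 3]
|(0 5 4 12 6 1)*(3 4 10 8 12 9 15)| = 28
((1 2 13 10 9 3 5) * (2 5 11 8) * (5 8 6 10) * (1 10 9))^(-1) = (1 10 5 13 2 8)(3 9 6 11) = [0, 10, 8, 9, 4, 13, 11, 7, 1, 6, 5, 3, 12, 2]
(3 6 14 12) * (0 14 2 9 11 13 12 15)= (0 14 15)(2 9 11 13 12 3 6)= [14, 1, 9, 6, 4, 5, 2, 7, 8, 11, 10, 13, 3, 12, 15, 0]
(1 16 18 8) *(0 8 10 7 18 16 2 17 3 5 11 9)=[8, 2, 17, 5, 4, 11, 6, 18, 1, 0, 7, 9, 12, 13, 14, 15, 16, 3, 10]=(0 8 1 2 17 3 5 11 9)(7 18 10)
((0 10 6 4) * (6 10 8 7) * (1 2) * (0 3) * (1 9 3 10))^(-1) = [3, 10, 1, 9, 6, 5, 7, 8, 0, 2, 4] = (0 3 9 2 1 10 4 6 7 8)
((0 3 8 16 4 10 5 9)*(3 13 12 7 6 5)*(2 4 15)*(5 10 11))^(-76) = (0 9 5 11 4 2 15 16 8 3 10 6 7 12 13) = [9, 1, 15, 10, 2, 11, 7, 12, 3, 5, 6, 4, 13, 0, 14, 16, 8]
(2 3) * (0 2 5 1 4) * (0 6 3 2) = [0, 4, 2, 5, 6, 1, 3] = (1 4 6 3 5)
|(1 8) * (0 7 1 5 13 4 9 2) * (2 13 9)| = |(0 7 1 8 5 9 13 4 2)| = 9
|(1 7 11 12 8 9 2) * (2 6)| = 8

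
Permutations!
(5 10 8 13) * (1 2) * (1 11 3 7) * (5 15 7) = [0, 2, 11, 5, 4, 10, 6, 1, 13, 9, 8, 3, 12, 15, 14, 7] = (1 2 11 3 5 10 8 13 15 7)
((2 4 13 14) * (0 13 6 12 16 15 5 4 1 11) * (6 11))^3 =(0 2 12 5)(1 16 4 13)(6 15 11 14) =[2, 16, 12, 3, 13, 0, 15, 7, 8, 9, 10, 14, 5, 1, 6, 11, 4]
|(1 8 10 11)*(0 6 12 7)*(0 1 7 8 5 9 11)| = |(0 6 12 8 10)(1 5 9 11 7)| = 5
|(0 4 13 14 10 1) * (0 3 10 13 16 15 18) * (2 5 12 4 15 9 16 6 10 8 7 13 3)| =|(0 15 18)(1 2 5 12 4 6 10)(3 8 7 13 14)(9 16)| =210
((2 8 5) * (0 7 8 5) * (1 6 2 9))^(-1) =(0 8 7)(1 9 5 2 6) =[8, 9, 6, 3, 4, 2, 1, 0, 7, 5]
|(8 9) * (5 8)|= |(5 8 9)|= 3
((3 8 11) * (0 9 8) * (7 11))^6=(11)=[0, 1, 2, 3, 4, 5, 6, 7, 8, 9, 10, 11]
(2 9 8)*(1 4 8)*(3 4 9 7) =[0, 9, 7, 4, 8, 5, 6, 3, 2, 1] =(1 9)(2 7 3 4 8)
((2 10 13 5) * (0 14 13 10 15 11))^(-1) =(0 11 15 2 5 13 14) =[11, 1, 5, 3, 4, 13, 6, 7, 8, 9, 10, 15, 12, 14, 0, 2]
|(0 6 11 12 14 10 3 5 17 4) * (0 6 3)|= 10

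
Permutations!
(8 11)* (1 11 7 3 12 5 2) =(1 11 8 7 3 12 5 2) =[0, 11, 1, 12, 4, 2, 6, 3, 7, 9, 10, 8, 5]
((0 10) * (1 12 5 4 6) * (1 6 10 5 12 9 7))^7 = [10, 9, 2, 3, 5, 0, 6, 1, 8, 7, 4, 11, 12] = (12)(0 10 4 5)(1 9 7)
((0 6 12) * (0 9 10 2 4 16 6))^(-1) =(2 10 9 12 6 16 4) =[0, 1, 10, 3, 2, 5, 16, 7, 8, 12, 9, 11, 6, 13, 14, 15, 4]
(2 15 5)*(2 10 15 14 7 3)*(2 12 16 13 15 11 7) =[0, 1, 14, 12, 4, 10, 6, 3, 8, 9, 11, 7, 16, 15, 2, 5, 13] =(2 14)(3 12 16 13 15 5 10 11 7)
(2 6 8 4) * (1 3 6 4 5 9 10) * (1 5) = [0, 3, 4, 6, 2, 9, 8, 7, 1, 10, 5] = (1 3 6 8)(2 4)(5 9 10)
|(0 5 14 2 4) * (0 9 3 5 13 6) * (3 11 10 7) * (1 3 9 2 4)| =|(0 13 6)(1 3 5 14 4 2)(7 9 11 10)| =12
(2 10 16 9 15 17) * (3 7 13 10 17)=(2 17)(3 7 13 10 16 9 15)=[0, 1, 17, 7, 4, 5, 6, 13, 8, 15, 16, 11, 12, 10, 14, 3, 9, 2]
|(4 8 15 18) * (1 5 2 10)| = 4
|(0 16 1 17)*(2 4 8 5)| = |(0 16 1 17)(2 4 8 5)| = 4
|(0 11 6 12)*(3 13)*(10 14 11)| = 6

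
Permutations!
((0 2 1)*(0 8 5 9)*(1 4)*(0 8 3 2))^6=(9)(1 2)(3 4)=[0, 2, 1, 4, 3, 5, 6, 7, 8, 9]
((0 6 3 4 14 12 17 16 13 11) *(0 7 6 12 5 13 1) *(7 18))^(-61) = (0 1 16 17 12)(3 14 13 18 6 4 5 11 7) = [1, 16, 2, 14, 5, 11, 4, 3, 8, 9, 10, 7, 0, 18, 13, 15, 17, 12, 6]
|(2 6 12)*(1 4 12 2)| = 6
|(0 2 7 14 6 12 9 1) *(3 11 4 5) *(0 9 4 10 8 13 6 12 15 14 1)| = |(0 2 7 1 9)(3 11 10 8 13 6 15 14 12 4 5)| = 55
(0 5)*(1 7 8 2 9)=(0 5)(1 7 8 2 9)=[5, 7, 9, 3, 4, 0, 6, 8, 2, 1]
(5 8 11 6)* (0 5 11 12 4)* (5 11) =(0 11 6 5 8 12 4) =[11, 1, 2, 3, 0, 8, 5, 7, 12, 9, 10, 6, 4]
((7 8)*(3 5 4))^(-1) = (3 4 5)(7 8) = [0, 1, 2, 4, 5, 3, 6, 8, 7]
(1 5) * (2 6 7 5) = (1 2 6 7 5) = [0, 2, 6, 3, 4, 1, 7, 5]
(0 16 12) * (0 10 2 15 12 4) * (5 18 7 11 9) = (0 16 4)(2 15 12 10)(5 18 7 11 9) = [16, 1, 15, 3, 0, 18, 6, 11, 8, 5, 2, 9, 10, 13, 14, 12, 4, 17, 7]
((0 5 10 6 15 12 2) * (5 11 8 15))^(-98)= (0 12 8)(2 15 11)(5 10 6)= [12, 1, 15, 3, 4, 10, 5, 7, 0, 9, 6, 2, 8, 13, 14, 11]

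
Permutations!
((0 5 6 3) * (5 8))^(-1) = (0 3 6 5 8) = [3, 1, 2, 6, 4, 8, 5, 7, 0]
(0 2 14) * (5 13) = (0 2 14)(5 13) = [2, 1, 14, 3, 4, 13, 6, 7, 8, 9, 10, 11, 12, 5, 0]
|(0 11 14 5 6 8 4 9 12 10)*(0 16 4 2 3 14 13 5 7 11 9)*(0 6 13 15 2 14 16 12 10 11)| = 14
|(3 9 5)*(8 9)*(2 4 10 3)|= 7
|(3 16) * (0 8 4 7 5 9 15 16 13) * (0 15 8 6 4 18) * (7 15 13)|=11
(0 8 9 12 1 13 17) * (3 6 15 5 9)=(0 8 3 6 15 5 9 12 1 13 17)=[8, 13, 2, 6, 4, 9, 15, 7, 3, 12, 10, 11, 1, 17, 14, 5, 16, 0]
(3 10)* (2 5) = (2 5)(3 10) = [0, 1, 5, 10, 4, 2, 6, 7, 8, 9, 3]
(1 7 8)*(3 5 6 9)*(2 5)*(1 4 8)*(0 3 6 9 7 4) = (0 3 2 5 9 6 7 1 4 8) = [3, 4, 5, 2, 8, 9, 7, 1, 0, 6]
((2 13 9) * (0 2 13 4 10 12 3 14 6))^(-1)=[6, 1, 0, 12, 2, 5, 14, 7, 8, 13, 4, 11, 10, 9, 3]=(0 6 14 3 12 10 4 2)(9 13)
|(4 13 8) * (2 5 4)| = |(2 5 4 13 8)| = 5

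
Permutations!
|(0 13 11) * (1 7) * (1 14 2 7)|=|(0 13 11)(2 7 14)|=3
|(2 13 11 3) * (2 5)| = |(2 13 11 3 5)| = 5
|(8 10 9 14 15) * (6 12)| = 10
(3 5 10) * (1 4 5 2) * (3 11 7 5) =[0, 4, 1, 2, 3, 10, 6, 5, 8, 9, 11, 7] =(1 4 3 2)(5 10 11 7)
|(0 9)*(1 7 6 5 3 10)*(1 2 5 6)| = |(0 9)(1 7)(2 5 3 10)| = 4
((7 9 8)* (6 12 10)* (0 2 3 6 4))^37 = (0 3 12 4 2 6 10)(7 9 8) = [3, 1, 6, 12, 2, 5, 10, 9, 7, 8, 0, 11, 4]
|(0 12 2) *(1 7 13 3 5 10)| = |(0 12 2)(1 7 13 3 5 10)| = 6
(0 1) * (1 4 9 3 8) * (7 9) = (0 4 7 9 3 8 1) = [4, 0, 2, 8, 7, 5, 6, 9, 1, 3]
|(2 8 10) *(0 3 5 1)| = 12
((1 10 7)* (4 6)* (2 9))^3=[0, 1, 9, 3, 6, 5, 4, 7, 8, 2, 10]=(10)(2 9)(4 6)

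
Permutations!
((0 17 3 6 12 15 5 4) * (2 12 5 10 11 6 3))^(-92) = (0 5 11 15 2)(4 6 10 12 17) = [5, 1, 0, 3, 6, 11, 10, 7, 8, 9, 12, 15, 17, 13, 14, 2, 16, 4]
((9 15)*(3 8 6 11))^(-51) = (3 8 6 11)(9 15) = [0, 1, 2, 8, 4, 5, 11, 7, 6, 15, 10, 3, 12, 13, 14, 9]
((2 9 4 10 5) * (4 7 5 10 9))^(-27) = (10)(2 7 4 5 9) = [0, 1, 7, 3, 5, 9, 6, 4, 8, 2, 10]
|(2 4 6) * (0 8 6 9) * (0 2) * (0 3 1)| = 15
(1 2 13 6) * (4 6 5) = (1 2 13 5 4 6) = [0, 2, 13, 3, 6, 4, 1, 7, 8, 9, 10, 11, 12, 5]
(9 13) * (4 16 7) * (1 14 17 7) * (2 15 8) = (1 14 17 7 4 16)(2 15 8)(9 13) = [0, 14, 15, 3, 16, 5, 6, 4, 2, 13, 10, 11, 12, 9, 17, 8, 1, 7]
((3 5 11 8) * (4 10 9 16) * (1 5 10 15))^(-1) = (1 15 4 16 9 10 3 8 11 5) = [0, 15, 2, 8, 16, 1, 6, 7, 11, 10, 3, 5, 12, 13, 14, 4, 9]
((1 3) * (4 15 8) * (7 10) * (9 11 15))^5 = (15)(1 3)(7 10) = [0, 3, 2, 1, 4, 5, 6, 10, 8, 9, 7, 11, 12, 13, 14, 15]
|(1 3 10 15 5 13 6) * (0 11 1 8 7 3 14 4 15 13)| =42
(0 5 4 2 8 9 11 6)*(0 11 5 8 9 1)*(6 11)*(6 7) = (11)(0 8 1)(2 9 5 4)(6 7) = [8, 0, 9, 3, 2, 4, 7, 6, 1, 5, 10, 11]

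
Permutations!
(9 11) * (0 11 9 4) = (0 11 4) = [11, 1, 2, 3, 0, 5, 6, 7, 8, 9, 10, 4]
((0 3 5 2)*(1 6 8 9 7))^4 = (1 7 9 8 6) = [0, 7, 2, 3, 4, 5, 1, 9, 6, 8]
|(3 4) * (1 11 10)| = 6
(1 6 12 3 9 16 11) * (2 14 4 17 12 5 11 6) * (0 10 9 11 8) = (0 10 9 16 6 5 8)(1 2 14 4 17 12 3 11) = [10, 2, 14, 11, 17, 8, 5, 7, 0, 16, 9, 1, 3, 13, 4, 15, 6, 12]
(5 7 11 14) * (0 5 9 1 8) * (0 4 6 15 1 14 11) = (0 5 7)(1 8 4 6 15)(9 14) = [5, 8, 2, 3, 6, 7, 15, 0, 4, 14, 10, 11, 12, 13, 9, 1]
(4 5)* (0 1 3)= (0 1 3)(4 5)= [1, 3, 2, 0, 5, 4]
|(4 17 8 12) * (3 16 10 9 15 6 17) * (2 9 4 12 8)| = 20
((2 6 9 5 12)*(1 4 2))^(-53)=(1 6 12 2 5 4 9)=[0, 6, 5, 3, 9, 4, 12, 7, 8, 1, 10, 11, 2]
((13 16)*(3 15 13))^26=(3 13)(15 16)=[0, 1, 2, 13, 4, 5, 6, 7, 8, 9, 10, 11, 12, 3, 14, 16, 15]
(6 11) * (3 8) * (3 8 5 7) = (3 5 7)(6 11) = [0, 1, 2, 5, 4, 7, 11, 3, 8, 9, 10, 6]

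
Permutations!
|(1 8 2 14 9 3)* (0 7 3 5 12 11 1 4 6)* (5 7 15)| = |(0 15 5 12 11 1 8 2 14 9 7 3 4 6)| = 14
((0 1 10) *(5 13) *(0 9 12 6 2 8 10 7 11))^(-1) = (0 11 7 1)(2 6 12 9 10 8)(5 13) = [11, 0, 6, 3, 4, 13, 12, 1, 2, 10, 8, 7, 9, 5]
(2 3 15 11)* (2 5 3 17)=[0, 1, 17, 15, 4, 3, 6, 7, 8, 9, 10, 5, 12, 13, 14, 11, 16, 2]=(2 17)(3 15 11 5)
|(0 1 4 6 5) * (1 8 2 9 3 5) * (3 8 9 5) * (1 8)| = 8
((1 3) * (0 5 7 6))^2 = (0 7)(5 6) = [7, 1, 2, 3, 4, 6, 5, 0]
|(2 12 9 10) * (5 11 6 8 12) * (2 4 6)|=6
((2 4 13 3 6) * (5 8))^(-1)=[0, 1, 6, 13, 2, 8, 3, 7, 5, 9, 10, 11, 12, 4]=(2 6 3 13 4)(5 8)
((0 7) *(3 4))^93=(0 7)(3 4)=[7, 1, 2, 4, 3, 5, 6, 0]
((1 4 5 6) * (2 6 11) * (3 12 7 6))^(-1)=[0, 6, 11, 2, 1, 4, 7, 12, 8, 9, 10, 5, 3]=(1 6 7 12 3 2 11 5 4)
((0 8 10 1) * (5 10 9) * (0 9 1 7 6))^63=(0 6 7 10 5 9 1 8)=[6, 8, 2, 3, 4, 9, 7, 10, 0, 1, 5]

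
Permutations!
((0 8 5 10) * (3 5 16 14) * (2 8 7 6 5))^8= (0 5 7 10 6)(2 14 8 3 16)= [5, 1, 14, 16, 4, 7, 0, 10, 3, 9, 6, 11, 12, 13, 8, 15, 2]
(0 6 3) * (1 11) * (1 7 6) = (0 1 11 7 6 3) = [1, 11, 2, 0, 4, 5, 3, 6, 8, 9, 10, 7]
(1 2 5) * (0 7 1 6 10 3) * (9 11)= (0 7 1 2 5 6 10 3)(9 11)= [7, 2, 5, 0, 4, 6, 10, 1, 8, 11, 3, 9]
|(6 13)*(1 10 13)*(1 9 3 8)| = 7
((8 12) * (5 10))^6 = (12) = [0, 1, 2, 3, 4, 5, 6, 7, 8, 9, 10, 11, 12]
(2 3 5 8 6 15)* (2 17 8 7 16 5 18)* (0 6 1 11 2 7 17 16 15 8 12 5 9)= [6, 11, 3, 18, 4, 17, 8, 15, 1, 0, 10, 2, 5, 13, 14, 16, 9, 12, 7]= (0 6 8 1 11 2 3 18 7 15 16 9)(5 17 12)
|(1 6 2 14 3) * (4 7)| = |(1 6 2 14 3)(4 7)| = 10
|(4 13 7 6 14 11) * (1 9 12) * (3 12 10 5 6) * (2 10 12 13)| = 21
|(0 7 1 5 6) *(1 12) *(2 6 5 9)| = 7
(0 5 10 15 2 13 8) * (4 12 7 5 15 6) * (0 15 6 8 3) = (0 6 4 12 7 5 10 8 15 2 13 3) = [6, 1, 13, 0, 12, 10, 4, 5, 15, 9, 8, 11, 7, 3, 14, 2]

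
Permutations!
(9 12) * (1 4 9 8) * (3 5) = (1 4 9 12 8)(3 5) = [0, 4, 2, 5, 9, 3, 6, 7, 1, 12, 10, 11, 8]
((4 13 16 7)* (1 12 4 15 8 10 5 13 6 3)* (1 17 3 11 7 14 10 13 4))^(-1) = (1 12)(3 17)(4 5 10 14 16 13 8 15 7 11 6) = [0, 12, 2, 17, 5, 10, 4, 11, 15, 9, 14, 6, 1, 8, 16, 7, 13, 3]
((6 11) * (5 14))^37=(5 14)(6 11)=[0, 1, 2, 3, 4, 14, 11, 7, 8, 9, 10, 6, 12, 13, 5]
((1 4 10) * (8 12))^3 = (8 12) = [0, 1, 2, 3, 4, 5, 6, 7, 12, 9, 10, 11, 8]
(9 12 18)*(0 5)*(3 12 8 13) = (0 5)(3 12 18 9 8 13) = [5, 1, 2, 12, 4, 0, 6, 7, 13, 8, 10, 11, 18, 3, 14, 15, 16, 17, 9]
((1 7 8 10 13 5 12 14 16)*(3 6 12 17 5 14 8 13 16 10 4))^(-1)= (1 16 10 14 13 7)(3 4 8 12 6)(5 17)= [0, 16, 2, 4, 8, 17, 3, 1, 12, 9, 14, 11, 6, 7, 13, 15, 10, 5]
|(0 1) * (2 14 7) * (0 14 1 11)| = |(0 11)(1 14 7 2)| = 4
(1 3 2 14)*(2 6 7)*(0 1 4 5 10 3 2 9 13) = (0 1 2 14 4 5 10 3 6 7 9 13) = [1, 2, 14, 6, 5, 10, 7, 9, 8, 13, 3, 11, 12, 0, 4]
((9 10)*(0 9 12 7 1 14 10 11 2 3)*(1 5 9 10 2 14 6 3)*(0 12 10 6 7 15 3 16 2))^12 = (0 16 1 5 11)(2 7 9 14 6) = [16, 5, 7, 3, 4, 11, 2, 9, 8, 14, 10, 0, 12, 13, 6, 15, 1]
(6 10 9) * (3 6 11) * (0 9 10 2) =[9, 1, 0, 6, 4, 5, 2, 7, 8, 11, 10, 3] =(0 9 11 3 6 2)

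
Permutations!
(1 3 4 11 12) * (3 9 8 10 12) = (1 9 8 10 12)(3 4 11) = [0, 9, 2, 4, 11, 5, 6, 7, 10, 8, 12, 3, 1]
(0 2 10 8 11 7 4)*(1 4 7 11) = (11)(0 2 10 8 1 4) = [2, 4, 10, 3, 0, 5, 6, 7, 1, 9, 8, 11]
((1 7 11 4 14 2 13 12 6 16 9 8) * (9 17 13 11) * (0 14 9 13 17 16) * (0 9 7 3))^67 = [2, 0, 4, 14, 13, 5, 8, 12, 3, 1, 10, 7, 9, 6, 11, 15, 16, 17] = (17)(0 2 4 13 6 8 3 14 11 7 12 9 1)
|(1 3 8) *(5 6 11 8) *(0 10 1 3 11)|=8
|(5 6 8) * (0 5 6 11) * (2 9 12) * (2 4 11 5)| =|(0 2 9 12 4 11)(6 8)| =6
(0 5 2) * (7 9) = (0 5 2)(7 9) = [5, 1, 0, 3, 4, 2, 6, 9, 8, 7]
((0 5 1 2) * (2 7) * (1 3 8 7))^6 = [0, 1, 2, 3, 4, 5, 6, 7, 8] = (8)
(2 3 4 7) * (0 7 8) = (0 7 2 3 4 8) = [7, 1, 3, 4, 8, 5, 6, 2, 0]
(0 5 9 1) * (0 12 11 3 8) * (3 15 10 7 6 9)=[5, 12, 2, 8, 4, 3, 9, 6, 0, 1, 7, 15, 11, 13, 14, 10]=(0 5 3 8)(1 12 11 15 10 7 6 9)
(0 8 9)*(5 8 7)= (0 7 5 8 9)= [7, 1, 2, 3, 4, 8, 6, 5, 9, 0]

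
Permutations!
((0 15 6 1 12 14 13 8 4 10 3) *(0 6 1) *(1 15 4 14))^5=(15)(1 12)(8 13 14)=[0, 12, 2, 3, 4, 5, 6, 7, 13, 9, 10, 11, 1, 14, 8, 15]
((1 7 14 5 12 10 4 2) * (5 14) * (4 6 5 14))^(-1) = [0, 2, 4, 3, 14, 6, 10, 1, 8, 9, 12, 11, 5, 13, 7] = (1 2 4 14 7)(5 6 10 12)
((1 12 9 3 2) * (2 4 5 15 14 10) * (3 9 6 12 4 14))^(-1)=(1 2 10 14 3 15 5 4)(6 12)=[0, 2, 10, 15, 1, 4, 12, 7, 8, 9, 14, 11, 6, 13, 3, 5]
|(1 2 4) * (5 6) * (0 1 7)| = |(0 1 2 4 7)(5 6)| = 10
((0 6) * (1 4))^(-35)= (0 6)(1 4)= [6, 4, 2, 3, 1, 5, 0]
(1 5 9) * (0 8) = [8, 5, 2, 3, 4, 9, 6, 7, 0, 1] = (0 8)(1 5 9)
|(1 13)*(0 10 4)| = 6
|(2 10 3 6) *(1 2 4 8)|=7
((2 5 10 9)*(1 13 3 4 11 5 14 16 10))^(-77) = (1 13 3 4 11 5)(2 10 14 9 16) = [0, 13, 10, 4, 11, 1, 6, 7, 8, 16, 14, 5, 12, 3, 9, 15, 2]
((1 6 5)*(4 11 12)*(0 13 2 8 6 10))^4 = (0 6)(1 2)(4 11 12)(5 13)(8 10) = [6, 2, 1, 3, 11, 13, 0, 7, 10, 9, 8, 12, 4, 5]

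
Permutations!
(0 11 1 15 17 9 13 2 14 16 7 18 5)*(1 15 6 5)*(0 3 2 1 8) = [11, 6, 14, 2, 4, 3, 5, 18, 0, 13, 10, 15, 12, 1, 16, 17, 7, 9, 8] = (0 11 15 17 9 13 1 6 5 3 2 14 16 7 18 8)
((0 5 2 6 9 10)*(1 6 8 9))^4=[9, 1, 0, 3, 4, 10, 6, 7, 5, 2, 8]=(0 9 2)(5 10 8)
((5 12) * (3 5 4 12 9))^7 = (3 5 9)(4 12) = [0, 1, 2, 5, 12, 9, 6, 7, 8, 3, 10, 11, 4]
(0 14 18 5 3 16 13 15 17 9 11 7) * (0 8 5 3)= (0 14 18 3 16 13 15 17 9 11 7 8 5)= [14, 1, 2, 16, 4, 0, 6, 8, 5, 11, 10, 7, 12, 15, 18, 17, 13, 9, 3]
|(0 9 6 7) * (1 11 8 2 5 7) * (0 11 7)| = 9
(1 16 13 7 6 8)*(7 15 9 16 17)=(1 17 7 6 8)(9 16 13 15)=[0, 17, 2, 3, 4, 5, 8, 6, 1, 16, 10, 11, 12, 15, 14, 9, 13, 7]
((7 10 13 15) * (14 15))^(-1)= (7 15 14 13 10)= [0, 1, 2, 3, 4, 5, 6, 15, 8, 9, 7, 11, 12, 10, 13, 14]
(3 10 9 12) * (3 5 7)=(3 10 9 12 5 7)=[0, 1, 2, 10, 4, 7, 6, 3, 8, 12, 9, 11, 5]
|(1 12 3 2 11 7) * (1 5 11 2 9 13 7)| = 8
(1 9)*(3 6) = [0, 9, 2, 6, 4, 5, 3, 7, 8, 1] = (1 9)(3 6)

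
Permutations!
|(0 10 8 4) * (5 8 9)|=|(0 10 9 5 8 4)|=6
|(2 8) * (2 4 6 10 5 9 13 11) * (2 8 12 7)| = |(2 12 7)(4 6 10 5 9 13 11 8)| = 24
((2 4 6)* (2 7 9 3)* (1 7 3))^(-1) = [0, 9, 3, 6, 2, 5, 4, 1, 8, 7] = (1 9 7)(2 3 6 4)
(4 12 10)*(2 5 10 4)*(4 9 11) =(2 5 10)(4 12 9 11) =[0, 1, 5, 3, 12, 10, 6, 7, 8, 11, 2, 4, 9]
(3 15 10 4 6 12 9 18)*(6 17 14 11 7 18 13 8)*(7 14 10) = (3 15 7 18)(4 17 10)(6 12 9 13 8)(11 14) = [0, 1, 2, 15, 17, 5, 12, 18, 6, 13, 4, 14, 9, 8, 11, 7, 16, 10, 3]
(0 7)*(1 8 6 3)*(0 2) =(0 7 2)(1 8 6 3) =[7, 8, 0, 1, 4, 5, 3, 2, 6]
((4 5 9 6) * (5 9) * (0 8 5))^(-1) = [5, 1, 2, 3, 6, 8, 9, 7, 0, 4] = (0 5 8)(4 6 9)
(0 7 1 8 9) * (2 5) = [7, 8, 5, 3, 4, 2, 6, 1, 9, 0] = (0 7 1 8 9)(2 5)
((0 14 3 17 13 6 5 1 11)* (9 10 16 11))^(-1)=(0 11 16 10 9 1 5 6 13 17 3 14)=[11, 5, 2, 14, 4, 6, 13, 7, 8, 1, 9, 16, 12, 17, 0, 15, 10, 3]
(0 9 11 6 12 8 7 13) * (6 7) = [9, 1, 2, 3, 4, 5, 12, 13, 6, 11, 10, 7, 8, 0] = (0 9 11 7 13)(6 12 8)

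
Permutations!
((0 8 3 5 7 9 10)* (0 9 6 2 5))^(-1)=(0 3 8)(2 6 7 5)(9 10)=[3, 1, 6, 8, 4, 2, 7, 5, 0, 10, 9]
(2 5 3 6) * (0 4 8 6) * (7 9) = [4, 1, 5, 0, 8, 3, 2, 9, 6, 7] = (0 4 8 6 2 5 3)(7 9)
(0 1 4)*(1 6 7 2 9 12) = [6, 4, 9, 3, 0, 5, 7, 2, 8, 12, 10, 11, 1] = (0 6 7 2 9 12 1 4)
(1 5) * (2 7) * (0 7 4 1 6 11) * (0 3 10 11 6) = (0 7 2 4 1 5)(3 10 11) = [7, 5, 4, 10, 1, 0, 6, 2, 8, 9, 11, 3]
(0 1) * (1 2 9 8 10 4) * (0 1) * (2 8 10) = (0 8 2 9 10 4) = [8, 1, 9, 3, 0, 5, 6, 7, 2, 10, 4]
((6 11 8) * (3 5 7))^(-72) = (11) = [0, 1, 2, 3, 4, 5, 6, 7, 8, 9, 10, 11]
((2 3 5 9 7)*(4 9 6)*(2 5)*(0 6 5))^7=[4, 1, 3, 2, 7, 5, 9, 6, 8, 0]=(0 4 7 6 9)(2 3)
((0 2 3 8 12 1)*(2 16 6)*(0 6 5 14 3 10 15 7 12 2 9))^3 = [14, 0, 7, 10, 4, 8, 16, 6, 15, 5, 12, 11, 9, 13, 2, 1, 3] = (0 14 2 7 6 16 3 10 12 9 5 8 15 1)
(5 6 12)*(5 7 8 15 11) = (5 6 12 7 8 15 11) = [0, 1, 2, 3, 4, 6, 12, 8, 15, 9, 10, 5, 7, 13, 14, 11]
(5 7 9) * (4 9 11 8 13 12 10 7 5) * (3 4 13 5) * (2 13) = (2 13 12 10 7 11 8 5 3 4 9) = [0, 1, 13, 4, 9, 3, 6, 11, 5, 2, 7, 8, 10, 12]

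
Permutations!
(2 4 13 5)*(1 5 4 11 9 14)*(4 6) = (1 5 2 11 9 14)(4 13 6) = [0, 5, 11, 3, 13, 2, 4, 7, 8, 14, 10, 9, 12, 6, 1]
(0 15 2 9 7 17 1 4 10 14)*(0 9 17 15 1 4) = [1, 0, 17, 3, 10, 5, 6, 15, 8, 7, 14, 11, 12, 13, 9, 2, 16, 4] = (0 1)(2 17 4 10 14 9 7 15)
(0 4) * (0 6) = [4, 1, 2, 3, 6, 5, 0] = (0 4 6)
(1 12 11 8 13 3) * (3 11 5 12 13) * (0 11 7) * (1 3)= (0 11 8 1 13 7)(5 12)= [11, 13, 2, 3, 4, 12, 6, 0, 1, 9, 10, 8, 5, 7]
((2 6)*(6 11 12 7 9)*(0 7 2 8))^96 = (12)(0 7 9 6 8) = [7, 1, 2, 3, 4, 5, 8, 9, 0, 6, 10, 11, 12]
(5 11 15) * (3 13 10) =(3 13 10)(5 11 15) =[0, 1, 2, 13, 4, 11, 6, 7, 8, 9, 3, 15, 12, 10, 14, 5]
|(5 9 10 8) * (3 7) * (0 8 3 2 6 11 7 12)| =28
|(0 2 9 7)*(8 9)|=|(0 2 8 9 7)|=5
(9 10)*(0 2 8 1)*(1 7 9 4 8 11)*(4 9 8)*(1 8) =(0 2 11 8 7 1)(9 10) =[2, 0, 11, 3, 4, 5, 6, 1, 7, 10, 9, 8]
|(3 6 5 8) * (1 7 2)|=12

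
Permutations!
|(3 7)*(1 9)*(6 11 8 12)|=|(1 9)(3 7)(6 11 8 12)|=4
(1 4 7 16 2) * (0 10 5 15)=(0 10 5 15)(1 4 7 16 2)=[10, 4, 1, 3, 7, 15, 6, 16, 8, 9, 5, 11, 12, 13, 14, 0, 2]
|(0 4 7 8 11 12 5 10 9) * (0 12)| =|(0 4 7 8 11)(5 10 9 12)| =20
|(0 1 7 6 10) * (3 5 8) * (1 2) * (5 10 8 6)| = |(0 2 1 7 5 6 8 3 10)| = 9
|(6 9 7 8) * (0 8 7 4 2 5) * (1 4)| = |(0 8 6 9 1 4 2 5)| = 8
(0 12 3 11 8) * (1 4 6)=(0 12 3 11 8)(1 4 6)=[12, 4, 2, 11, 6, 5, 1, 7, 0, 9, 10, 8, 3]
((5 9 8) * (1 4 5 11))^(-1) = (1 11 8 9 5 4) = [0, 11, 2, 3, 1, 4, 6, 7, 9, 5, 10, 8]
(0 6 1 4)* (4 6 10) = (0 10 4)(1 6) = [10, 6, 2, 3, 0, 5, 1, 7, 8, 9, 4]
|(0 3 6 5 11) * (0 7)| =6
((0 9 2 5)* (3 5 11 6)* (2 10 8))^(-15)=(0 8 6)(2 3 9)(5 10 11)=[8, 1, 3, 9, 4, 10, 0, 7, 6, 2, 11, 5]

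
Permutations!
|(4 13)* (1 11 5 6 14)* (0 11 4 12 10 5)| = |(0 11)(1 4 13 12 10 5 6 14)| = 8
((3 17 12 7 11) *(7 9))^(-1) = (3 11 7 9 12 17) = [0, 1, 2, 11, 4, 5, 6, 9, 8, 12, 10, 7, 17, 13, 14, 15, 16, 3]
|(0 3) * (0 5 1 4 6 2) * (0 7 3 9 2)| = 9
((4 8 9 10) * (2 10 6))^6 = (10) = [0, 1, 2, 3, 4, 5, 6, 7, 8, 9, 10]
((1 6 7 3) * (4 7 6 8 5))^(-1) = (1 3 7 4 5 8) = [0, 3, 2, 7, 5, 8, 6, 4, 1]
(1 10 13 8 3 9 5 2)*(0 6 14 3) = (0 6 14 3 9 5 2 1 10 13 8) = [6, 10, 1, 9, 4, 2, 14, 7, 0, 5, 13, 11, 12, 8, 3]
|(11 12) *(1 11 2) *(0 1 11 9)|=|(0 1 9)(2 11 12)|=3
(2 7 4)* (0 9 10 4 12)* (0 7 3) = (0 9 10 4 2 3)(7 12) = [9, 1, 3, 0, 2, 5, 6, 12, 8, 10, 4, 11, 7]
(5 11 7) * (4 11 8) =(4 11 7 5 8) =[0, 1, 2, 3, 11, 8, 6, 5, 4, 9, 10, 7]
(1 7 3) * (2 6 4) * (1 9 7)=(2 6 4)(3 9 7)=[0, 1, 6, 9, 2, 5, 4, 3, 8, 7]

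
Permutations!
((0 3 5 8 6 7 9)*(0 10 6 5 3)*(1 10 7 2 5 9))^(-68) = (1 5)(2 7)(6 9)(8 10) = [0, 5, 7, 3, 4, 1, 9, 2, 10, 6, 8]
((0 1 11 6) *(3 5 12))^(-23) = (0 1 11 6)(3 5 12) = [1, 11, 2, 5, 4, 12, 0, 7, 8, 9, 10, 6, 3]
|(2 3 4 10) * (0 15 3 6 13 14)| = 9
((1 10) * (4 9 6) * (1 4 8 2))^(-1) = (1 2 8 6 9 4 10) = [0, 2, 8, 3, 10, 5, 9, 7, 6, 4, 1]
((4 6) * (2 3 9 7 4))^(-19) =(2 6 4 7 9 3) =[0, 1, 6, 2, 7, 5, 4, 9, 8, 3]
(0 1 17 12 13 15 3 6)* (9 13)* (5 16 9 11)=[1, 17, 2, 6, 4, 16, 0, 7, 8, 13, 10, 5, 11, 15, 14, 3, 9, 12]=(0 1 17 12 11 5 16 9 13 15 3 6)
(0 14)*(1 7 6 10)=[14, 7, 2, 3, 4, 5, 10, 6, 8, 9, 1, 11, 12, 13, 0]=(0 14)(1 7 6 10)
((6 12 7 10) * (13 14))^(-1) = (6 10 7 12)(13 14) = [0, 1, 2, 3, 4, 5, 10, 12, 8, 9, 7, 11, 6, 14, 13]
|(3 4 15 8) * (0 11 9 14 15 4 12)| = 8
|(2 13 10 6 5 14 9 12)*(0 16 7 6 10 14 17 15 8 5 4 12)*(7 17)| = |(0 16 17 15 8 5 7 6 4 12 2 13 14 9)| = 14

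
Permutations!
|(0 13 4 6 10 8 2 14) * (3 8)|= 9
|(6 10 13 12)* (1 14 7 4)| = |(1 14 7 4)(6 10 13 12)| = 4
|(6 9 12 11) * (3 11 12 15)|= |(3 11 6 9 15)|= 5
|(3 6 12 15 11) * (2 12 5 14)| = 8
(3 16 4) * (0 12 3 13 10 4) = [12, 1, 2, 16, 13, 5, 6, 7, 8, 9, 4, 11, 3, 10, 14, 15, 0] = (0 12 3 16)(4 13 10)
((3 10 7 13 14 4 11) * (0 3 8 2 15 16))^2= (0 10 13 4 8 15)(2 16 3 7 14 11)= [10, 1, 16, 7, 8, 5, 6, 14, 15, 9, 13, 2, 12, 4, 11, 0, 3]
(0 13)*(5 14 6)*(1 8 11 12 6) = [13, 8, 2, 3, 4, 14, 5, 7, 11, 9, 10, 12, 6, 0, 1] = (0 13)(1 8 11 12 6 5 14)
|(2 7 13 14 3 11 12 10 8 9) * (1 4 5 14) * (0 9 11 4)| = 12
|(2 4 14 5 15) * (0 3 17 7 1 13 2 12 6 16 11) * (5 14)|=14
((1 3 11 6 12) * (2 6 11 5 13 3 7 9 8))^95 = (1 2 7 6 9 12 8)(3 13 5) = [0, 2, 7, 13, 4, 3, 9, 6, 1, 12, 10, 11, 8, 5]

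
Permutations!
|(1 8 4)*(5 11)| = 6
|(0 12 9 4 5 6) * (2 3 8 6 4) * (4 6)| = |(0 12 9 2 3 8 4 5 6)| = 9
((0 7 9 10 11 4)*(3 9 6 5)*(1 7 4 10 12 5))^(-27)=(0 4)(3 9 12 5)(10 11)=[4, 1, 2, 9, 0, 3, 6, 7, 8, 12, 11, 10, 5]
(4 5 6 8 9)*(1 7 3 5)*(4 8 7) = [0, 4, 2, 5, 1, 6, 7, 3, 9, 8] = (1 4)(3 5 6 7)(8 9)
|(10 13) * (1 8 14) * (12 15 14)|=|(1 8 12 15 14)(10 13)|=10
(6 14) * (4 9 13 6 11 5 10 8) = (4 9 13 6 14 11 5 10 8) = [0, 1, 2, 3, 9, 10, 14, 7, 4, 13, 8, 5, 12, 6, 11]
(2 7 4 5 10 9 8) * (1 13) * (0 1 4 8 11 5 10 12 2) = (0 1 13 4 10 9 11 5 12 2 7 8) = [1, 13, 7, 3, 10, 12, 6, 8, 0, 11, 9, 5, 2, 4]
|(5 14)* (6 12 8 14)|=5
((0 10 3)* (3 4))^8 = (10) = [0, 1, 2, 3, 4, 5, 6, 7, 8, 9, 10]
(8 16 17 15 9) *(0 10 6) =[10, 1, 2, 3, 4, 5, 0, 7, 16, 8, 6, 11, 12, 13, 14, 9, 17, 15] =(0 10 6)(8 16 17 15 9)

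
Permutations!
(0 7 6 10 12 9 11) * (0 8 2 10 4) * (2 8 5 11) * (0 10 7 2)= (0 2 7 6 4 10 12 9)(5 11)= [2, 1, 7, 3, 10, 11, 4, 6, 8, 0, 12, 5, 9]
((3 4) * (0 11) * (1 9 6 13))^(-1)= (0 11)(1 13 6 9)(3 4)= [11, 13, 2, 4, 3, 5, 9, 7, 8, 1, 10, 0, 12, 6]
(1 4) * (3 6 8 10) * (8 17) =[0, 4, 2, 6, 1, 5, 17, 7, 10, 9, 3, 11, 12, 13, 14, 15, 16, 8] =(1 4)(3 6 17 8 10)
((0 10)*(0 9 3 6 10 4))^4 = (10) = [0, 1, 2, 3, 4, 5, 6, 7, 8, 9, 10]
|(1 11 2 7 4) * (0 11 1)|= |(0 11 2 7 4)|= 5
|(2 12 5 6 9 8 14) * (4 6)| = |(2 12 5 4 6 9 8 14)| = 8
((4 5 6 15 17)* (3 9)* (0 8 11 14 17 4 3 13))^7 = (0 13 9 3 17 14 11 8)(4 15 6 5) = [13, 1, 2, 17, 15, 4, 5, 7, 0, 3, 10, 8, 12, 9, 11, 6, 16, 14]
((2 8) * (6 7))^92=(8)=[0, 1, 2, 3, 4, 5, 6, 7, 8]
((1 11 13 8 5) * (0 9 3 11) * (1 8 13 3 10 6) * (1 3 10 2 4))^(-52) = [4, 2, 0, 3, 9, 5, 6, 7, 8, 1, 10, 11, 12, 13] = (13)(0 4 9 1 2)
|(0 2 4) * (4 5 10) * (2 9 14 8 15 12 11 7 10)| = |(0 9 14 8 15 12 11 7 10 4)(2 5)| = 10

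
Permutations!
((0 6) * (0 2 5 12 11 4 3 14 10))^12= (0 2 12 4 14)(3 10 6 5 11)= [2, 1, 12, 10, 14, 11, 5, 7, 8, 9, 6, 3, 4, 13, 0]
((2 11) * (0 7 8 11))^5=(11)=[0, 1, 2, 3, 4, 5, 6, 7, 8, 9, 10, 11]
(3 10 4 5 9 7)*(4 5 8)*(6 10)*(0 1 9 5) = [1, 9, 2, 6, 8, 5, 10, 3, 4, 7, 0] = (0 1 9 7 3 6 10)(4 8)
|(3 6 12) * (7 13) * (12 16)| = |(3 6 16 12)(7 13)| = 4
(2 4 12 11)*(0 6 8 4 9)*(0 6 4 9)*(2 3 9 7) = (0 4 12 11 3 9 6 8 7 2) = [4, 1, 0, 9, 12, 5, 8, 2, 7, 6, 10, 3, 11]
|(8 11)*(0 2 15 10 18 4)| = |(0 2 15 10 18 4)(8 11)| = 6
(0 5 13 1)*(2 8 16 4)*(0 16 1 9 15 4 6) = (0 5 13 9 15 4 2 8 1 16 6) = [5, 16, 8, 3, 2, 13, 0, 7, 1, 15, 10, 11, 12, 9, 14, 4, 6]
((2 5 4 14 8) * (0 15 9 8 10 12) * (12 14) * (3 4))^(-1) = (0 12 4 3 5 2 8 9 15)(10 14) = [12, 1, 8, 5, 3, 2, 6, 7, 9, 15, 14, 11, 4, 13, 10, 0]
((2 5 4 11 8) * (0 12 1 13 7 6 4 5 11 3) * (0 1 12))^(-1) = [0, 3, 8, 4, 6, 5, 7, 13, 11, 9, 10, 2, 12, 1] = (1 3 4 6 7 13)(2 8 11)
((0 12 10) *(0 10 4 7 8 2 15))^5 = [2, 1, 7, 3, 0, 5, 6, 12, 4, 9, 10, 11, 15, 13, 14, 8] = (0 2 7 12 15 8 4)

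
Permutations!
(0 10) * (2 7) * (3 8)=(0 10)(2 7)(3 8)=[10, 1, 7, 8, 4, 5, 6, 2, 3, 9, 0]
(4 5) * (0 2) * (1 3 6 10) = (0 2)(1 3 6 10)(4 5) = [2, 3, 0, 6, 5, 4, 10, 7, 8, 9, 1]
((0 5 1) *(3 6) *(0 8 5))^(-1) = (1 5 8)(3 6) = [0, 5, 2, 6, 4, 8, 3, 7, 1]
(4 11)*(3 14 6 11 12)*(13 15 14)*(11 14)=(3 13 15 11 4 12)(6 14)=[0, 1, 2, 13, 12, 5, 14, 7, 8, 9, 10, 4, 3, 15, 6, 11]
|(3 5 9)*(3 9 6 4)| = |(9)(3 5 6 4)| = 4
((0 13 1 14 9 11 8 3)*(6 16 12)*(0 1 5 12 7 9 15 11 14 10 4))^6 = (0 7 3 5 14 10 6 11)(1 12 15 4 16 8 13 9) = [7, 12, 2, 5, 16, 14, 11, 3, 13, 1, 6, 0, 15, 9, 10, 4, 8]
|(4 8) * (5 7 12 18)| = |(4 8)(5 7 12 18)| = 4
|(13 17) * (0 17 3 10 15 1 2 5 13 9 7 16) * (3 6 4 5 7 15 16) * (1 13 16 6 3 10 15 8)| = 12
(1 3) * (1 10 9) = (1 3 10 9) = [0, 3, 2, 10, 4, 5, 6, 7, 8, 1, 9]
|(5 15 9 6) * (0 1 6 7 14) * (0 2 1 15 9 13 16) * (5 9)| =|(0 15 13 16)(1 6 9 7 14 2)| =12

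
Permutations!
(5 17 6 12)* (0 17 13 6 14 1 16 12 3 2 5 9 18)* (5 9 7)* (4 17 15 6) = (0 15 6 3 2 9 18)(1 16 12 7 5 13 4 17 14) = [15, 16, 9, 2, 17, 13, 3, 5, 8, 18, 10, 11, 7, 4, 1, 6, 12, 14, 0]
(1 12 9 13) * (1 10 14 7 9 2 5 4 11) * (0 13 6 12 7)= [13, 7, 5, 3, 11, 4, 12, 9, 8, 6, 14, 1, 2, 10, 0]= (0 13 10 14)(1 7 9 6 12 2 5 4 11)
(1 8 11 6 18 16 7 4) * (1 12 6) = (1 8 11)(4 12 6 18 16 7) = [0, 8, 2, 3, 12, 5, 18, 4, 11, 9, 10, 1, 6, 13, 14, 15, 7, 17, 16]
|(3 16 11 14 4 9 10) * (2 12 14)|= 9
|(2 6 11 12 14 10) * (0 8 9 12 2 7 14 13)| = |(0 8 9 12 13)(2 6 11)(7 14 10)| = 15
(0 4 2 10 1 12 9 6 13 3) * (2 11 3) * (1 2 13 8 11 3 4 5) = (13)(0 5 1 12 9 6 8 11 4 3)(2 10) = [5, 12, 10, 0, 3, 1, 8, 7, 11, 6, 2, 4, 9, 13]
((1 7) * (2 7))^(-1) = (1 7 2) = [0, 7, 1, 3, 4, 5, 6, 2]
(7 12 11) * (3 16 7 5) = (3 16 7 12 11 5) = [0, 1, 2, 16, 4, 3, 6, 12, 8, 9, 10, 5, 11, 13, 14, 15, 7]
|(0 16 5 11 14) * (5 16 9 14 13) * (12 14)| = 12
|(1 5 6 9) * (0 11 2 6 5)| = 6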